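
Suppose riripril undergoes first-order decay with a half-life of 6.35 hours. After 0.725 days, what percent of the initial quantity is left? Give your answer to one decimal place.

0.725 days = 17.4 hours.
n = 17.4/6.35 ≈ 2.7402 half-lives.
Fraction remaining = (1/2)^2.7402 ≈ 0.14967, i.e. 14.967%.

15.0%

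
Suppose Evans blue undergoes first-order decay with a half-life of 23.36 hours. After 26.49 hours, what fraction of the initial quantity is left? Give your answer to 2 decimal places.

0.46

n = 26.49/23.36 ≈ 1.134 half-lives.
Fraction remaining = (1/2)^1.134 ≈ 0.45565.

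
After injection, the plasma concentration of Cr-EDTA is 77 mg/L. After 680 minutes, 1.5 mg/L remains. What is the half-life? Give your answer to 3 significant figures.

A/A₀ = 1.5/77 ≈ 0.019481.
n = log₂(51.333) ≈ 5.6818 half-lives elapsed in 680 minutes.
t½ = 680/5.6818 ≈ 119.68 minutes.

120 minutes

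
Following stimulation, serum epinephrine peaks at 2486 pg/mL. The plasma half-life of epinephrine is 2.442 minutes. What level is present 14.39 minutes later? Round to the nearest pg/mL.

42 pg/mL

Number of half-lives: n = 14.39/2.442 ≈ 5.8927.
Remaining = 2486 × (1/2)^5.8927 = 2486 × 0.016831 ≈ 41.843 pg/mL.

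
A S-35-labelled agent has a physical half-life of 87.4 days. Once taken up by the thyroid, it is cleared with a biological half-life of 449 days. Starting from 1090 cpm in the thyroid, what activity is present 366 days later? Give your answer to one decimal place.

1/t_eff = 1/t_phys + 1/t_biol = 1/87.4 + 1/449 = 0.013669 per day.
t_eff = 87.4 × 449 / (87.4 + 449) ≈ 73.159 days.
Remaining = 1090 × (1/2)^(366/73.159) = 1090 × (1/2)^5.0028 ≈ 33.997 cpm.

34.0 cpm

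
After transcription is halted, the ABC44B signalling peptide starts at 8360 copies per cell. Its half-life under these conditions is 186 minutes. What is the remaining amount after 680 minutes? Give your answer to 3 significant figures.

Number of half-lives: n = 680/186 ≈ 3.6559.
Remaining = 8360 × (1/2)^3.6559 = 8360 × 0.079334 ≈ 663.23 copies per cell.

663 copies per cell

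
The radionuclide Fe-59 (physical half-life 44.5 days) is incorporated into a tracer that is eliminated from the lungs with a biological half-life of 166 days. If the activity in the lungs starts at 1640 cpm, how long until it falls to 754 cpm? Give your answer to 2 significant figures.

1/t_eff = 1/t_phys + 1/t_biol = 1/44.5 + 1/166 = 0.028496 per day.
t_eff = 44.5 × 166 / (44.5 + 166) ≈ 35.093 days.
n = log₂(1640/754) ≈ 1.1211; t = 1.1211 × 35.093 ≈ 39.341 days.

39 days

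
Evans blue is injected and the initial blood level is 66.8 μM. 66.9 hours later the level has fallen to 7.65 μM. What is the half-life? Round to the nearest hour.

21 hours

A/A₀ = 7.65/66.8 ≈ 0.11452.
n = log₂(8.732) ≈ 3.1263 half-lives elapsed in 66.9 hours.
t½ = 66.9/3.1263 ≈ 21.399 hours.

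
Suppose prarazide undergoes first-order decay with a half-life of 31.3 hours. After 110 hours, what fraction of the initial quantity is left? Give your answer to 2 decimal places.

0.09

n = 110/31.3 ≈ 3.5144 half-lives.
Fraction remaining = (1/2)^3.5144 ≈ 0.087512.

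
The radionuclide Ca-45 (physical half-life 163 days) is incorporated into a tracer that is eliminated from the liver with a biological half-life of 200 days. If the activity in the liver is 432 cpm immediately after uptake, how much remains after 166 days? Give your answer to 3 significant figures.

120 cpm

1/t_eff = 1/t_phys + 1/t_biol = 1/163 + 1/200 = 0.011135 per day.
t_eff = 163 × 200 / (163 + 200) ≈ 89.807 days.
Remaining = 432 × (1/2)^(166/89.807) = 432 × (1/2)^1.8484 ≈ 119.97 cpm.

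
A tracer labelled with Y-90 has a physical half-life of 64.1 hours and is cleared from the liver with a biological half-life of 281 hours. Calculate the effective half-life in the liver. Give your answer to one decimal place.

52.2 hours

1/t_eff = 1/t_phys + 1/t_biol = 1/64.1 + 1/281 = 0.019159 per hour.
t_eff = 64.1 × 281 / (64.1 + 281) ≈ 52.194 hours.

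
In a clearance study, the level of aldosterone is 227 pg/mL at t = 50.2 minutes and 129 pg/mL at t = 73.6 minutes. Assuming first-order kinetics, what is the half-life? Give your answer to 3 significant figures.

28.7 minutes

Over Δt = 73.6 − 50.2 = 23.4 minutes, the level fell by a factor of 227/129 ≈ 1.7597.
n = log₂(1.7597) ≈ 0.81532 half-lives, so t½ = 23.4/0.81532 ≈ 28.7 minutes.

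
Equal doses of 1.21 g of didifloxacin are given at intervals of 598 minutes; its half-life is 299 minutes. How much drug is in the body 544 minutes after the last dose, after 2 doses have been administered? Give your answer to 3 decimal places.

0.429 g

The 2 doses were given 1142, 544 minutes ago.
Total = 1.21·(1/2)^(1142/299) + 1.21·(1/2)^(544/299)
      = 0.08571 + 0.34284 ≈ 0.42855 g.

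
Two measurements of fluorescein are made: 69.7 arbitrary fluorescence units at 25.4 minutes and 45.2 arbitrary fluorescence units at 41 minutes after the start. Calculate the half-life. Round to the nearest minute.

25 minutes

Over Δt = 41 − 25.4 = 15.6 minutes, the level fell by a factor of 69.7/45.2 ≈ 1.542.
n = log₂(1.542) ≈ 0.62484 half-lives, so t½ = 15.6/0.62484 ≈ 24.967 minutes.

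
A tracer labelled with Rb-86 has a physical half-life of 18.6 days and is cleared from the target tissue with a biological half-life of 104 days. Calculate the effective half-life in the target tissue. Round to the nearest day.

16 days

1/t_eff = 1/t_phys + 1/t_biol = 1/18.6 + 1/104 = 0.063379 per day.
t_eff = 18.6 × 104 / (18.6 + 104) ≈ 15.778 days.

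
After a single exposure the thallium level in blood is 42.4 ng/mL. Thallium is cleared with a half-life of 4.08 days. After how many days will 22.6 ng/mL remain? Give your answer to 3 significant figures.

Fraction remaining = 22.6/42.4 ≈ 0.53302.
n = log₂(42.4/22.6) = ln(1.8761)/ln 2 ≈ 0.90774 half-lives.
t = n × t½ = 0.90774 × 4.08 ≈ 3.7036 days.

3.70 days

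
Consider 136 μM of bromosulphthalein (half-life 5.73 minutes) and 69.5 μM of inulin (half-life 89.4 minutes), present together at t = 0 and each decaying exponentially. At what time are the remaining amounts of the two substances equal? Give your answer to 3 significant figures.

Set 136·(1/2)^(t/5.73) = 69.5·(1/2)^(t/89.4).
Taking log₂: log₂(136/69.5) = t·(1/5.73 − 1/89.4).
log₂(1.9568) = 0.96852; 1/5.73 − 1/89.4 = 0.16333.
t = 0.96852 / 0.16333 ≈ 5.9297 minutes.

5.93 minutes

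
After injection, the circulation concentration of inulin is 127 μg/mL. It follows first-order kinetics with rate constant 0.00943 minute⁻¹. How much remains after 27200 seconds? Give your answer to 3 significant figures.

t½ = ln 2 / λ = 0.69315 / 0.00943 ≈ 73.504 minutes.
Convert the elapsed time: 27200 seconds = 453.333 minutes.
Number of half-lives: n = 453.333/73.504 ≈ 6.1674.
Remaining = 127 × (1/2)^6.1674 = 127 × 0.013913 ≈ 1.7669 μg/mL.

1.77 μg/mL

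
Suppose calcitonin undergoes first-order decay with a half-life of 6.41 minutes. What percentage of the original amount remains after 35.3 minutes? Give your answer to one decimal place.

2.2%

n = 35.3/6.41 ≈ 5.507 half-lives.
Fraction remaining = (1/2)^5.507 ≈ 0.02199, i.e. 2.199%.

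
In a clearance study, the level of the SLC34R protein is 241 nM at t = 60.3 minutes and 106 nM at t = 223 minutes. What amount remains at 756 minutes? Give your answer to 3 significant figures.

7.19 nM

Over Δt = 223 − 60.3 = 162.7 minutes, the level fell by a factor of 241/106 ≈ 2.2736.
n = log₂(2.2736) ≈ 1.185 half-lives, so t½ = 162.7/1.185 ≈ 137.3 minutes.
From t = 223 to t = 756: 106 × (1/2)^((756−223)/137.3) ≈ 7.19 nM.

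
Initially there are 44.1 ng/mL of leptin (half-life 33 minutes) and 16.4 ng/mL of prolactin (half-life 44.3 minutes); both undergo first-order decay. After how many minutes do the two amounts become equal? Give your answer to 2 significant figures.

Set 44.1·(1/2)^(t/33) = 16.4·(1/2)^(t/44.3).
Taking log₂: log₂(44.1/16.4) = t·(1/33 − 1/44.3).
log₂(2.689) = 1.4271; 1/33 − 1/44.3 = 0.0077297.
t = 1.4271 / 0.0077297 ≈ 184.62 minutes.

180 minutes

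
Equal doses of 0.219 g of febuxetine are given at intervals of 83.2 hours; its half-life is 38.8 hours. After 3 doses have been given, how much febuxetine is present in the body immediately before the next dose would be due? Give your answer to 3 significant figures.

The 3 doses were given 249.6, 166.4, 83.2 hours ago.
Total = 0.219·(1/2)^(249.6/38.8) + 0.219·(1/2)^(166.4/38.8) + 0.219·(1/2)^(83.2/38.8)
      = 0.0025347 + 0.011205 + 0.049538 ≈ 0.063278 g.

0.0633 g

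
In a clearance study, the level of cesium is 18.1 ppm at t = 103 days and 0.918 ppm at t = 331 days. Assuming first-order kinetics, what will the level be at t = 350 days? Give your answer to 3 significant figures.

Over Δt = 331 − 103 = 228 days, the level fell by a factor of 18.1/0.918 ≈ 19.717.
n = log₂(19.717) ≈ 4.3014 half-lives, so t½ = 228/4.3014 ≈ 53.007 days.
From t = 331 to t = 350: 0.918 × (1/2)^((350−331)/53.007) ≈ 0.71604 ppm.

0.716 ppm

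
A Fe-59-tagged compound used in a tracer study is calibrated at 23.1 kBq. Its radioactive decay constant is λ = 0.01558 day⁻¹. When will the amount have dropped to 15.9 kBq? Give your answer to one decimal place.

t½ = ln 2 / λ = 0.69315 / 0.01558 ≈ 44.49 days.
Fraction remaining = 15.9/23.1 ≈ 0.68831.
n = log₂(23.1/15.9) = ln(1.4528)/ln 2 ≈ 0.53887 half-lives.
t = n × t½ = 0.53887 × 44.49 ≈ 23.974 days.

24.0 days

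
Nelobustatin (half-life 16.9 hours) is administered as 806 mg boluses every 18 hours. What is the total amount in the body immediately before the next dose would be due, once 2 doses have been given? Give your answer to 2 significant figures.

570 mg

The 2 doses were given 36, 18 hours ago.
Total = 806·(1/2)^(36/16.9) + 806·(1/2)^(18/16.9)
      = 184.11 + 385.22 ≈ 569.34 mg.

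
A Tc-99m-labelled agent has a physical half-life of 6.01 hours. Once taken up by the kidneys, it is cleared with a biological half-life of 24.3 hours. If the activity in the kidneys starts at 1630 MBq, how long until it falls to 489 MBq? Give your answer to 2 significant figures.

8.4 hours

1/t_eff = 1/t_phys + 1/t_biol = 1/6.01 + 1/24.3 = 0.20754 per hour.
t_eff = 6.01 × 24.3 / (6.01 + 24.3) ≈ 4.8183 hours.
n = log₂(1630/489) ≈ 1.737; t = 1.737 × 4.8183 ≈ 8.3692 hours.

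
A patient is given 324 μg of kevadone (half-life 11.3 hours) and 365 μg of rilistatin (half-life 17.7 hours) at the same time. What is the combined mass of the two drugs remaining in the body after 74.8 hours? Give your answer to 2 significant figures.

kevadone: 324 × (1/2)^(74.8/11.3) = 324 × (1/2)^6.6195 ≈ 3.2952 μg.
rilistatin: 365 × (1/2)^(74.8/17.7) = 365 × (1/2)^4.226 ≈ 19.505 μg.
Total = 3.2952 + 19.505 ≈ 22.8 μg.

23 μg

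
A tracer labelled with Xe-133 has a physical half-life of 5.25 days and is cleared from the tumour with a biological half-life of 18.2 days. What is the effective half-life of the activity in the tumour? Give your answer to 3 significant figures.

4.07 days

1/t_eff = 1/t_phys + 1/t_biol = 1/5.25 + 1/18.2 = 0.24542 per day.
t_eff = 5.25 × 18.2 / (5.25 + 18.2) ≈ 4.0746 days.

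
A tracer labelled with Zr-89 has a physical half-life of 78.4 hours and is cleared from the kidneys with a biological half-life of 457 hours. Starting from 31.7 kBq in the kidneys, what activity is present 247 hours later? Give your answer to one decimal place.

2.5 kBq

1/t_eff = 1/t_phys + 1/t_biol = 1/78.4 + 1/457 = 0.014943 per hour.
t_eff = 78.4 × 457 / (78.4 + 457) ≈ 66.92 hours.
Remaining = 31.7 × (1/2)^(247/66.92) = 31.7 × (1/2)^3.691 ≈ 2.4545 kBq.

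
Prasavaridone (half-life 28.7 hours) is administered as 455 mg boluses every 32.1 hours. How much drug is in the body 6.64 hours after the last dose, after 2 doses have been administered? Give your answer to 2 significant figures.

570 mg

The 2 doses were given 38.74, 6.64 hours ago.
Total = 455·(1/2)^(38.74/28.7) + 455·(1/2)^(6.64/28.7)
      = 178.51 + 387.58 ≈ 566.1 mg.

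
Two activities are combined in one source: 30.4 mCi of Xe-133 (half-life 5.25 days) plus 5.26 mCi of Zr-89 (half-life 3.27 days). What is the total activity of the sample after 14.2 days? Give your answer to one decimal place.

Xe-133: 30.4 × (1/2)^(14.2/5.25) = 30.4 × (1/2)^2.7048 ≈ 4.6629 mCi.
Zr-89: 5.26 × (1/2)^(14.2/3.27) = 5.26 × (1/2)^4.3425 ≈ 0.25928 mCi.
Total = 4.6629 + 0.25928 ≈ 4.9222 mCi.

4.9 mCi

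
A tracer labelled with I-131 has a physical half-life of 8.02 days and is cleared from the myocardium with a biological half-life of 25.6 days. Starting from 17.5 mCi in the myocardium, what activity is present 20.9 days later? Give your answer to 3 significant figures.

1/t_eff = 1/t_phys + 1/t_biol = 1/8.02 + 1/25.6 = 0.16375 per day.
t_eff = 8.02 × 25.6 / (8.02 + 25.6) ≈ 6.1068 days.
Remaining = 17.5 × (1/2)^(20.9/6.1068) = 17.5 × (1/2)^3.4224 ≈ 1.6323 mCi.

1.63 mCi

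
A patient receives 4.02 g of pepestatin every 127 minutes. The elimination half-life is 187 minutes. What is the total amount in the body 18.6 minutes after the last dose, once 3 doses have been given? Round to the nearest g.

8 g

The 3 doses were given 272.6, 145.6, 18.6 minutes ago.
Total = 4.02·(1/2)^(272.6/187) + 4.02·(1/2)^(145.6/187) + 4.02·(1/2)^(18.6/187)
      = 1.4635 + 2.3434 + 3.7522 ≈ 7.5591 g.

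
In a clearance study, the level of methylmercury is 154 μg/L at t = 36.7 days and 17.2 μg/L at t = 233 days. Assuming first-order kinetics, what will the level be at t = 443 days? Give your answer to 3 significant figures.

Over Δt = 233 − 36.7 = 196.3 days, the level fell by a factor of 154/17.2 ≈ 8.9535.
n = log₂(8.9535) ≈ 3.1624 half-lives, so t½ = 196.3/3.1624 ≈ 62.072 days.
From t = 233 to t = 443: 17.2 × (1/2)^((443−233)/62.072) ≈ 1.6485 μg/L.

1.65 μg/L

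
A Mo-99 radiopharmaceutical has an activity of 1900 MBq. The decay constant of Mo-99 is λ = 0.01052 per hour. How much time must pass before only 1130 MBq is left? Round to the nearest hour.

49 hours

t½ = ln 2 / λ = 0.69315 / 0.01052 ≈ 65.889 hours.
Fraction remaining = 1130/1900 ≈ 0.59474.
n = log₂(1900/1130) = ln(1.6814)/ln 2 ≈ 0.74968 half-lives.
t = n × t½ = 0.74968 × 65.889 ≈ 49.395 hours.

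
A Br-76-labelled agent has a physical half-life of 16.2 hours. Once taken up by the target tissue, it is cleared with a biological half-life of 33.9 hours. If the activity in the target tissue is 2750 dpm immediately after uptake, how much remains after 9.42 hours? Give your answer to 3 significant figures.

1520 dpm

1/t_eff = 1/t_phys + 1/t_biol = 1/16.2 + 1/33.9 = 0.091227 per hour.
t_eff = 16.2 × 33.9 / (16.2 + 33.9) ≈ 10.962 hours.
Remaining = 2750 × (1/2)^(9.42/10.962) = 2750 × (1/2)^0.85936 ≈ 1515.8 dpm.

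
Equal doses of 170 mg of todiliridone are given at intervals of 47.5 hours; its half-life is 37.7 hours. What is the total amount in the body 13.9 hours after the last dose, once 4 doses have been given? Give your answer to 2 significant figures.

220 mg

The 4 doses were given 156.4, 108.9, 61.4, 13.9 hours ago.
Total = 170·(1/2)^(156.4/37.7) + 170·(1/2)^(108.9/37.7) + 170·(1/2)^(61.4/37.7) + 170·(1/2)^(13.9/37.7)
      = 9.5855 + 22.956 + 54.977 + 131.66 ≈ 219.18 mg.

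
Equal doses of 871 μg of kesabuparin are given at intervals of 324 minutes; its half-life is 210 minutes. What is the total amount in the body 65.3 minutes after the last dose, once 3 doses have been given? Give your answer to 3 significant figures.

The 3 doses were given 713.3, 389.3, 65.3 minutes ago.
Total = 871·(1/2)^(713.3/210) + 871·(1/2)^(389.3/210) + 871·(1/2)^(65.3/210)
      = 82.703 + 240.97 + 702.12 ≈ 1025.8 μg.

1030 μg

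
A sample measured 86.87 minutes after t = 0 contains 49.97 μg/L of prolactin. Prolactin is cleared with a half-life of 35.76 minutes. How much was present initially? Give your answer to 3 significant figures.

Number of half-lives elapsed: n = 86.87/35.76 ≈ 2.4293.
A₀ = A × 2^n = 49.97 × 2^2.4293 = 49.97 × 5.3861 ≈ 269.15 μg/L.

269 μg/L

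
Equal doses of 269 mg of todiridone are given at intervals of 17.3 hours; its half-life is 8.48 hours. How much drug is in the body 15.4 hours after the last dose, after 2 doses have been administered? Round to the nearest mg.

95 mg

The 2 doses were given 32.7, 15.4 hours ago.
Total = 269·(1/2)^(32.7/8.48) + 269·(1/2)^(15.4/8.48)
      = 18.576 + 76.396 ≈ 94.971 mg.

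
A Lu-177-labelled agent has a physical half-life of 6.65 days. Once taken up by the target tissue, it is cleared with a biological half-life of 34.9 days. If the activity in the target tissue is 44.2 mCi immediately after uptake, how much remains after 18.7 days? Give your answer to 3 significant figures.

4.34 mCi

1/t_eff = 1/t_phys + 1/t_biol = 1/6.65 + 1/34.9 = 0.17903 per day.
t_eff = 6.65 × 34.9 / (6.65 + 34.9) ≈ 5.5857 days.
Remaining = 44.2 × (1/2)^(18.7/5.5857) = 44.2 × (1/2)^3.3478 ≈ 4.3413 mCi.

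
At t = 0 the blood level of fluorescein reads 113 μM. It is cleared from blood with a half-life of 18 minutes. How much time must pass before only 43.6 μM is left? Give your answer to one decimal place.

24.7 minutes

Fraction remaining = 43.6/113 ≈ 0.38584.
n = log₂(113/43.6) = ln(2.5917)/ln 2 ≈ 1.3739 half-lives.
t = n × t½ = 1.3739 × 18 ≈ 24.731 minutes.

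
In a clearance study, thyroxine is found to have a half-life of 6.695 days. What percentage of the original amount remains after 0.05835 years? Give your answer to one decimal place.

11.0%

0.05835 years = 21.2978 days.
n = 21.2978/6.695 ≈ 3.1811 half-lives.
Fraction remaining = (1/2)^3.1811 ≈ 0.11025, i.e. 11.025%.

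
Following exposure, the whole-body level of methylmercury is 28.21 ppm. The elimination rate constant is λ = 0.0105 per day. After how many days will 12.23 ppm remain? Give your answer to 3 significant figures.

t½ = ln 2 / λ = 0.69315 / 0.0105 ≈ 66.014 days.
Fraction remaining = 12.23/28.21 ≈ 0.43353.
n = log₂(28.21/12.23) = ln(2.3066)/ln 2 ≈ 1.2058 half-lives.
t = n × t½ = 1.2058 × 66.014 ≈ 79.599 days.

79.6 days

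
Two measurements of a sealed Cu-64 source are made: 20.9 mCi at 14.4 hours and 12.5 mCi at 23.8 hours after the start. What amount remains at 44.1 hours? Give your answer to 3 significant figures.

4.12 mCi

Over Δt = 23.8 − 14.4 = 9.4 hours, the level fell by a factor of 20.9/12.5 ≈ 1.672.
n = log₂(1.672) ≈ 0.74157 half-lives, so t½ = 9.4/0.74157 ≈ 12.676 hours.
From t = 23.8 to t = 44.1: 12.5 × (1/2)^((44.1−23.8)/12.676) ≈ 4.1192 mCi.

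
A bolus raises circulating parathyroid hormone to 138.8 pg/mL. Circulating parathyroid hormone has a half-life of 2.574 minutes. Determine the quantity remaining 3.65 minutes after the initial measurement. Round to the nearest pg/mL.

Number of half-lives: n = 3.65/2.574 ≈ 1.418.
Remaining = 138.8 × (1/2)^1.418 = 138.8 × 0.37422 ≈ 51.942 pg/mL.

52 pg/mL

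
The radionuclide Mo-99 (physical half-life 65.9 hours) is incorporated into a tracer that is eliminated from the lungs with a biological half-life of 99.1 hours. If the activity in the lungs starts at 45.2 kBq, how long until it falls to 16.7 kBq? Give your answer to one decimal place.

1/t_eff = 1/t_phys + 1/t_biol = 1/65.9 + 1/99.1 = 0.025265 per hour.
t_eff = 65.9 × 99.1 / (65.9 + 99.1) ≈ 39.58 hours.
n = log₂(45.2/16.7) ≈ 1.4365; t = 1.4365 × 39.58 ≈ 56.856 hours.

56.9 hours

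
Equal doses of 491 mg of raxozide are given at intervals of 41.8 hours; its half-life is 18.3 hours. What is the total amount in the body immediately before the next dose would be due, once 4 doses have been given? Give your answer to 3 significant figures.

127 mg

The 4 doses were given 167.2, 125.4, 83.6, 41.8 hours ago.
Total = 491·(1/2)^(167.2/18.3) + 491·(1/2)^(125.4/18.3) + 491·(1/2)^(83.6/18.3) + 491·(1/2)^(41.8/18.3)
      = 0.87234 + 4.249 + 20.696 + 100.81 ≈ 126.62 mg.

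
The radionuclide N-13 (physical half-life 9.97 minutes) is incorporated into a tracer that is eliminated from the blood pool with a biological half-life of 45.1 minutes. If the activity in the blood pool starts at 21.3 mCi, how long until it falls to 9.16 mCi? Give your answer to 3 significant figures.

1/t_eff = 1/t_phys + 1/t_biol = 1/9.97 + 1/45.1 = 0.12247 per minute.
t_eff = 9.97 × 45.1 / (9.97 + 45.1) ≈ 8.165 minutes.
n = log₂(21.3/9.16) ≈ 1.2174; t = 1.2174 × 8.165 ≈ 9.9404 minutes.

9.94 minutes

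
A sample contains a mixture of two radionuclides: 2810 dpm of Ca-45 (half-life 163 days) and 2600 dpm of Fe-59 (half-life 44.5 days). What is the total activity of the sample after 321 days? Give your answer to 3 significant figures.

735 dpm

Ca-45: 2810 × (1/2)^(321/163) = 2810 × (1/2)^1.9693 ≈ 717.6 dpm.
Fe-59: 2600 × (1/2)^(321/44.5) = 2600 × (1/2)^7.2135 ≈ 17.519 dpm.
Total = 717.6 + 17.519 ≈ 735.12 dpm.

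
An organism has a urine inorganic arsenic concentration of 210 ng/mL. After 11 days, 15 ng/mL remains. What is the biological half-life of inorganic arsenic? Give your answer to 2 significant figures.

2.9 days

A/A₀ = 15/210 ≈ 0.071429.
n = log₂(14) ≈ 3.8074 half-lives elapsed in 11 days.
t½ = 11/3.8074 ≈ 2.8891 days.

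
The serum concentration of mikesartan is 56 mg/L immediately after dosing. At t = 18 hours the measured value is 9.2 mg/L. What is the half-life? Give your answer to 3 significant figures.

6.91 hours

A/A₀ = 9.2/56 ≈ 0.16429.
n = log₂(6.087) ≈ 2.6057 half-lives elapsed in 18 hours.
t½ = 18/2.6057 ≈ 6.9079 hours.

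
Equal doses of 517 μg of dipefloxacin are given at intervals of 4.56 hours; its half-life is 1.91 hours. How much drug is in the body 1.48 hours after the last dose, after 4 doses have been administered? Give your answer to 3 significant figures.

373 μg

The 4 doses were given 15.16, 10.6, 6.04, 1.48 hours ago.
Total = 517·(1/2)^(15.16/1.91) + 517·(1/2)^(10.6/1.91) + 517·(1/2)^(6.04/1.91) + 517·(1/2)^(1.48/1.91)
      = 2.1094 + 11.037 + 57.749 + 302.16 ≈ 373.05 μg.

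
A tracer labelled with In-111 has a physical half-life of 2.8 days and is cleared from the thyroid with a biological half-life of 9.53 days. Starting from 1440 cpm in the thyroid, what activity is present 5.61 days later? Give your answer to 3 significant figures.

1/t_eff = 1/t_phys + 1/t_biol = 1/2.8 + 1/9.53 = 0.46207 per day.
t_eff = 2.8 × 9.53 / (2.8 + 9.53) ≈ 2.1642 days.
Remaining = 1440 × (1/2)^(5.61/2.1642) = 1440 × (1/2)^2.5922 ≈ 238.79 cpm.

239 cpm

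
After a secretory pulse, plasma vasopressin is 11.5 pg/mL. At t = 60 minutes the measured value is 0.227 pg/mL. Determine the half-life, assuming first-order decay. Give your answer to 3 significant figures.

A/A₀ = 0.227/11.5 ≈ 0.019739.
n = log₂(50.661) ≈ 5.6628 half-lives elapsed in 60 minutes.
t½ = 60/5.6628 ≈ 10.595 minutes.

10.6 minutes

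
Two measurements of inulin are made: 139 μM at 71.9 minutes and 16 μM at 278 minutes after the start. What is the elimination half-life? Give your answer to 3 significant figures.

66.1 minutes

Over Δt = 278 − 71.9 = 206.1 minutes, the level fell by a factor of 139/16 ≈ 8.6875.
n = log₂(8.6875) ≈ 3.1189 half-lives, so t½ = 206.1/3.1189 ≈ 66.08 minutes.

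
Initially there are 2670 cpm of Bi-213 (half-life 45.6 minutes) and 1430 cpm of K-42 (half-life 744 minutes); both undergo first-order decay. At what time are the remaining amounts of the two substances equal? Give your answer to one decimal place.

Set 2670·(1/2)^(t/45.6) = 1430·(1/2)^(t/744).
Taking log₂: log₂(2670/1430) = t·(1/45.6 − 1/744).
log₂(1.8671) = 0.90082; 1/45.6 − 1/744 = 0.020586.
t = 0.90082 / 0.020586 ≈ 43.76 minutes.

43.8 minutes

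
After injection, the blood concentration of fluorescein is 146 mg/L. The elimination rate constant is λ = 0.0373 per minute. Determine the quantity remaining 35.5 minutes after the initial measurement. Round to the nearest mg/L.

39 mg/L

t½ = ln 2 / λ = 0.69315 / 0.0373 ≈ 18.583 minutes.
Number of half-lives: n = 35.5/18.583 ≈ 1.9103.
Remaining = 146 × (1/2)^1.9103 = 146 × 0.26603 ≈ 38.84 mg/L.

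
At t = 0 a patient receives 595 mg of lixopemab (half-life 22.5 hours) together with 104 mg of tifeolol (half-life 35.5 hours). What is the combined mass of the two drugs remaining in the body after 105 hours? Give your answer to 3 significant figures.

lixopemab: 595 × (1/2)^(105/22.5) = 595 × (1/2)^4.6667 ≈ 23.427 mg.
tifeolol: 104 × (1/2)^(105/35.5) = 104 × (1/2)^2.9577 ≈ 13.386 mg.
Total = 23.427 + 13.386 ≈ 36.813 mg.

36.8 mg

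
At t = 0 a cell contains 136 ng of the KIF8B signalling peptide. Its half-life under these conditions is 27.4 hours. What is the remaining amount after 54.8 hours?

34 ng

Elapsed time is 2 half-lives (54.8/27.4).
Each half-life halves the amount: 136 × (1/2)^2 = 136/4 = 34 ng.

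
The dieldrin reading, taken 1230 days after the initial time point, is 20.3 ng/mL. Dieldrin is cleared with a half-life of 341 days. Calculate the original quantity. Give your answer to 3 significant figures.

Number of half-lives elapsed: n = 1230/341 ≈ 3.607.
A₀ = A × 2^n = 20.3 × 2^3.607 = 20.3 × 12.185 ≈ 247.36 ng/mL.

247 ng/mL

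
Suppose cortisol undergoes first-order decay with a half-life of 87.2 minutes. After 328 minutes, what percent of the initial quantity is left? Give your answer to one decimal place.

n = 328/87.2 ≈ 3.7615 half-lives.
Fraction remaining = (1/2)^3.7615 ≈ 0.073737, i.e. 7.3737%.

7.4%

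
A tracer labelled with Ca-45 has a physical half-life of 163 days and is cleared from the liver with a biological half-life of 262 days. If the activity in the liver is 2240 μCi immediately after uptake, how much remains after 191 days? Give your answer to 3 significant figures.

1/t_eff = 1/t_phys + 1/t_biol = 1/163 + 1/262 = 0.0099518 per day.
t_eff = 163 × 262 / (163 + 262) ≈ 100.48 days.
Remaining = 2240 × (1/2)^(191/100.48) = 2240 × (1/2)^1.9008 ≈ 599.87 μCi.

600 μCi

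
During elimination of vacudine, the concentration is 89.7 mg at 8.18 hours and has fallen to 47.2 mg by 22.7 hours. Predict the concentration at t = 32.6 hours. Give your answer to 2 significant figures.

30 mg

Over Δt = 22.7 − 8.18 = 14.52 hours, the level fell by a factor of 89.7/47.2 ≈ 1.9004.
n = log₂(1.9004) ≈ 0.92632 half-lives, so t½ = 14.52/0.92632 ≈ 15.675 hours.
From t = 22.7 to t = 32.6: 47.2 × (1/2)^((32.6−22.7)/15.675) ≈ 30.466 mg.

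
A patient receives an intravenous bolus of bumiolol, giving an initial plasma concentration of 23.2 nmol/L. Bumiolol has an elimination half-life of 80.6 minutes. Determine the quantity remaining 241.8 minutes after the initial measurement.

2.9 nmol/L

Elapsed time is 3 half-lives (241.8/80.6).
Each half-life halves the amount: 23.2 × (1/2)^3 = 23.2/8 = 2.9 nmol/L.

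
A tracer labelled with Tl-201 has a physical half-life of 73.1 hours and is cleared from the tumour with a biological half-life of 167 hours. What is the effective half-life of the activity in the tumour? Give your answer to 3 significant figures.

50.8 hours

1/t_eff = 1/t_phys + 1/t_biol = 1/73.1 + 1/167 = 0.019668 per hour.
t_eff = 73.1 × 167 / (73.1 + 167) ≈ 50.844 hours.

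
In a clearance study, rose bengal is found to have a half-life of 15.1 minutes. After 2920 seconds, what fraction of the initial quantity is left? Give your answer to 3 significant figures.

0.107

2920 seconds = 48.6667 minutes.
n = 48.6667/15.1 ≈ 3.223 half-lives.
Fraction remaining = (1/2)^3.223 ≈ 0.1071.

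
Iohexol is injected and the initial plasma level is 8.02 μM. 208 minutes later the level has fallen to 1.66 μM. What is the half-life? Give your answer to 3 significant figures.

91.5 minutes

A/A₀ = 1.66/8.02 ≈ 0.20698.
n = log₂(4.8313) ≈ 2.2724 half-lives elapsed in 208 minutes.
t½ = 208/2.2724 ≈ 91.532 minutes.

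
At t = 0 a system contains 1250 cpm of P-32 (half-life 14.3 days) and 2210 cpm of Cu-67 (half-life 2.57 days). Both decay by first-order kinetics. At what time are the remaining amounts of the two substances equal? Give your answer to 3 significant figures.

2.58 days

Set 1250·(1/2)^(t/14.3) = 2210·(1/2)^(t/2.57).
Taking log₂: log₂(1250/2210) = t·(1/14.3 − 1/2.57).
log₂(0.56561) = -0.82212; 1/14.3 − 1/2.57 = -0.31917.
t = -0.82212 / -0.31917 ≈ 2.5758 days.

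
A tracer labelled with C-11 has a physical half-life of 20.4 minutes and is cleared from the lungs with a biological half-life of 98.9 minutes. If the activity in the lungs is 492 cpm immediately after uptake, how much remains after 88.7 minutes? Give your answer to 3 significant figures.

1/t_eff = 1/t_phys + 1/t_biol = 1/20.4 + 1/98.9 = 0.059131 per minute.
t_eff = 20.4 × 98.9 / (20.4 + 98.9) ≈ 16.912 minutes.
Remaining = 492 × (1/2)^(88.7/16.912) = 492 × (1/2)^5.2449 ≈ 12.975 cpm.

13.0 cpm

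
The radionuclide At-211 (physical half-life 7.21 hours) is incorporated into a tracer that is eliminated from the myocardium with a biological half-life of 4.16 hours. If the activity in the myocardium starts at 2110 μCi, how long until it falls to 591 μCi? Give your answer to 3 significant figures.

4.84 hours

1/t_eff = 1/t_phys + 1/t_biol = 1/7.21 + 1/4.16 = 0.37908 per hour.
t_eff = 7.21 × 4.16 / (7.21 + 4.16) ≈ 2.638 hours.
n = log₂(2110/591) ≈ 1.836; t = 1.836 × 2.638 ≈ 4.8433 hours.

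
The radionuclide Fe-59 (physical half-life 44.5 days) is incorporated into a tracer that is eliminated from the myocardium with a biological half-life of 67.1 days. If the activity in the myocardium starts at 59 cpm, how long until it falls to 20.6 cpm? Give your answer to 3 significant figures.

40.6 days

1/t_eff = 1/t_phys + 1/t_biol = 1/44.5 + 1/67.1 = 0.037375 per day.
t_eff = 44.5 × 67.1 / (44.5 + 67.1) ≈ 26.756 days.
n = log₂(59/20.6) ≈ 1.5181; t = 1.5181 × 26.756 ≈ 40.617 days.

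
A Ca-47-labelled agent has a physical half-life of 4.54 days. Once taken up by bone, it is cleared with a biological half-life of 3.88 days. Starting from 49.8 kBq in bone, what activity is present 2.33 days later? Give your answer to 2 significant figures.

1/t_eff = 1/t_phys + 1/t_biol = 1/4.54 + 1/3.88 = 0.478 per day.
t_eff = 4.54 × 3.88 / (4.54 + 3.88) ≈ 2.0921 days.
Remaining = 49.8 × (1/2)^(2.33/2.0921) = 49.8 × (1/2)^1.1137 ≈ 23.012 kBq.

23 kBq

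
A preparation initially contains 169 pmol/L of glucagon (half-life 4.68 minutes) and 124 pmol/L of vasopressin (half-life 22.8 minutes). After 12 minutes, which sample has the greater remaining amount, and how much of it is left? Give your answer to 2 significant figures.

glucagon: 169 × (1/2)^2.5641 ≈ 28.577 pmol/L.
vasopressin: 124 × (1/2)^0.52632 ≈ 86.096 pmol/L.
Vasopressin has more remaining, at ≈ 86.096 pmol/L.

vasopressin, 86 pmol/L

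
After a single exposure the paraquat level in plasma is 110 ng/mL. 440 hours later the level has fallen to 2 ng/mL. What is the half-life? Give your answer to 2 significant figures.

A/A₀ = 2/110 ≈ 0.018182.
n = log₂(55) ≈ 5.7814 half-lives elapsed in 440 hours.
t½ = 440/5.7814 ≈ 76.107 hours.

76 hours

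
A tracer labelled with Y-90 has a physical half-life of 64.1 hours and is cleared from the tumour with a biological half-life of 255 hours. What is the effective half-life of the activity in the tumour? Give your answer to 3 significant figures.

51.2 hours

1/t_eff = 1/t_phys + 1/t_biol = 1/64.1 + 1/255 = 0.019522 per hour.
t_eff = 64.1 × 255 / (64.1 + 255) ≈ 51.224 hours.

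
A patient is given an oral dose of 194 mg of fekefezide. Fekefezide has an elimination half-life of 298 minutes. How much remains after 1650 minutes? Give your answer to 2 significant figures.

4.2 mg

Number of half-lives: n = 1650/298 ≈ 5.5369.
Remaining = 194 × (1/2)^5.5369 = 194 × 0.021539 ≈ 4.1785 mg.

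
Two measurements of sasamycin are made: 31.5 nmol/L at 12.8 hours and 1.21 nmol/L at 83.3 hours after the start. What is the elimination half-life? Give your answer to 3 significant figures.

Over Δt = 83.3 − 12.8 = 70.5 hours, the level fell by a factor of 31.5/1.21 ≈ 26.033.
n = log₂(26.033) ≈ 4.7023 half-lives, so t½ = 70.5/4.7023 ≈ 14.993 hours.

15.0 hours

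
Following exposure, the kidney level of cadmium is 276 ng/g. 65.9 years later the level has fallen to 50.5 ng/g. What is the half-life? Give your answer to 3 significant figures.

A/A₀ = 50.5/276 ≈ 0.18297.
n = log₂(5.4653) ≈ 2.4503 half-lives elapsed in 65.9 years.
t½ = 65.9/2.4503 ≈ 26.895 years.

26.9 years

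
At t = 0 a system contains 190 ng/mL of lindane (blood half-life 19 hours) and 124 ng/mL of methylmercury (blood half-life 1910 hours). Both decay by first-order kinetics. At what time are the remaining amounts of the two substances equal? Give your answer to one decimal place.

11.8 hours

Set 190·(1/2)^(t/19) = 124·(1/2)^(t/1910).
Taking log₂: log₂(190/124) = t·(1/19 − 1/1910).
log₂(1.5323) = 0.61566; 1/19 − 1/1910 = 0.052108.
t = 0.61566 / 0.052108 ≈ 11.815 hours.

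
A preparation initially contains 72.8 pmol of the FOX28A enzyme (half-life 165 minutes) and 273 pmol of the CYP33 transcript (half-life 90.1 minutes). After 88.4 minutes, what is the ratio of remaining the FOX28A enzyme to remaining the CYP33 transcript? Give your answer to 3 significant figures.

0.363

FOX28A enzyme: 72.8 × (1/2)^(88.4/165) = 72.8 × (1/2)^0.53576 ≈ 50.217 pmol.
CYP33 transcript: 273 × (1/2)^(88.4/90.1) = 273 × (1/2)^0.98113 ≈ 138.3 pmol.
Ratio ≈ 50.217 / 138.3 ≈ 0.36311.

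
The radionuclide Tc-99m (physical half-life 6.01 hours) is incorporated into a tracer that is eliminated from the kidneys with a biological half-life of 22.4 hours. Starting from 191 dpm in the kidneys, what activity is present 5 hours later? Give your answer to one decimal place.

91.9 dpm

1/t_eff = 1/t_phys + 1/t_biol = 1/6.01 + 1/22.4 = 0.21103 per hour.
t_eff = 6.01 × 22.4 / (6.01 + 22.4) ≈ 4.7386 hours.
Remaining = 191 × (1/2)^(5/4.7386) = 191 × (1/2)^1.0552 ≈ 91.918 dpm.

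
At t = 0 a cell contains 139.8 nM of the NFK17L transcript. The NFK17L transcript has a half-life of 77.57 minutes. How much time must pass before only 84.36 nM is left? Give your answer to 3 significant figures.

56.5 minutes

Fraction remaining = 84.36/139.8 ≈ 0.60343.
n = log₂(139.8/84.36) = ln(1.6572)/ln 2 ≈ 0.72873 half-lives.
t = n × t½ = 0.72873 × 77.57 ≈ 56.528 minutes.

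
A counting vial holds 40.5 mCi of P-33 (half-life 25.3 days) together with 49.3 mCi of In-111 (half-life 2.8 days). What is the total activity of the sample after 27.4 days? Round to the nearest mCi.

19 mCi

P-33: 40.5 × (1/2)^(27.4/25.3) = 40.5 × (1/2)^1.083 ≈ 19.118 mCi.
In-111: 49.3 × (1/2)^(27.4/2.8) = 49.3 × (1/2)^9.7857 ≈ 0.055854 mCi.
Total = 19.118 + 0.055854 ≈ 19.174 mCi.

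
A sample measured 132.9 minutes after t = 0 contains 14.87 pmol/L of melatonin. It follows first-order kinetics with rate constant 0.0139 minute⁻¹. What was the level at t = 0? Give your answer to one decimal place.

t½ = ln 2 / k = 0.69315 / 0.0139 ≈ 49.867 minutes.
Number of half-lives elapsed: n = 132.9/49.867 ≈ 2.6651.
A₀ = A × 2^n = 14.87 × 2^2.6651 = 14.87 × 6.3427 ≈ 94.316 pmol/L.

94.3 pmol/L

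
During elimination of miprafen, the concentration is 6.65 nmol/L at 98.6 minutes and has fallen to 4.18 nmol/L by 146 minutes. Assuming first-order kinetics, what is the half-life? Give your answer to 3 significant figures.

Over Δt = 146 − 98.6 = 47.4 minutes, the level fell by a factor of 6.65/4.18 ≈ 1.5909.
n = log₂(1.5909) ≈ 0.66985 half-lives, so t½ = 47.4/0.66985 ≈ 70.762 minutes.

70.8 minutes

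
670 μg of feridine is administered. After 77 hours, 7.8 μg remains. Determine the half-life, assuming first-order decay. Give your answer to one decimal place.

A/A₀ = 7.8/670 ≈ 0.011642.
n = log₂(85.897) ≈ 6.4245 half-lives elapsed in 77 hours.
t½ = 77/6.4245 ≈ 11.985 hours.

12.0 hours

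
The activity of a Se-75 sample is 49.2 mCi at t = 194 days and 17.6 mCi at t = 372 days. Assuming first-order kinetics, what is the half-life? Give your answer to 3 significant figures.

120 days

Over Δt = 372 − 194 = 178 days, the level fell by a factor of 49.2/17.6 ≈ 2.7955.
n = log₂(2.7955) ≈ 1.4831 half-lives, so t½ = 178/1.4831 ≈ 120.02 days.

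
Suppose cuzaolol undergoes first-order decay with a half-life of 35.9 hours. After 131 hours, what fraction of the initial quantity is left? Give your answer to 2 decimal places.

0.08

n = 131/35.9 ≈ 3.649 half-lives.
Fraction remaining = (1/2)^3.649 ≈ 0.079714.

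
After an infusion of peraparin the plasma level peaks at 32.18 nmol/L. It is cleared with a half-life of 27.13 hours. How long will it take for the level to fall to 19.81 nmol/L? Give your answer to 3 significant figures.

19.0 hours

Fraction remaining = 19.81/32.18 ≈ 0.6156.
n = log₂(32.18/19.81) = ln(1.6244)/ln 2 ≈ 0.69994 half-lives.
t = n × t½ = 0.69994 × 27.13 ≈ 18.989 hours.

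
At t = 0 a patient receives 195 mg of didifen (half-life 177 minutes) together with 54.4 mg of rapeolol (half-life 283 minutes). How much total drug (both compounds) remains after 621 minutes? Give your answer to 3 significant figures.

29.0 mg

didifen: 195 × (1/2)^(621/177) = 195 × (1/2)^3.5085 ≈ 17.135 mg.
rapeolol: 54.4 × (1/2)^(621/283) = 54.4 × (1/2)^2.1943 ≈ 11.886 mg.
Total = 17.135 + 11.886 ≈ 29.021 mg.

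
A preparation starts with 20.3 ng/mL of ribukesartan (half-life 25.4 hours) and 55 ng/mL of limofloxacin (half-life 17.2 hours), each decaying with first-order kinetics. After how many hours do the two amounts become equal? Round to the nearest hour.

Set 20.3·(1/2)^(t/25.4) = 55·(1/2)^(t/17.2).
Taking log₂: log₂(20.3/55) = t·(1/25.4 − 1/17.2).
log₂(0.36909) = -1.438; 1/25.4 − 1/17.2 = -0.018769.
t = -1.438 / -0.018769 ≈ 76.611 hours.

77 hours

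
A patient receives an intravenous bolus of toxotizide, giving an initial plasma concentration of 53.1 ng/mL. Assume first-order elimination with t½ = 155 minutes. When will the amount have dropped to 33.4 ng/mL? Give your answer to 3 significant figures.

104 minutes

Fraction remaining = 33.4/53.1 ≈ 0.629.
n = log₂(53.1/33.4) = ln(1.5898)/ln 2 ≈ 0.66886 half-lives.
t = n × t½ = 0.66886 × 155 ≈ 103.67 minutes.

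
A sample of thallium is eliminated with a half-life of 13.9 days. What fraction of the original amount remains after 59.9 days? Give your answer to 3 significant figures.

n = 59.9/13.9 ≈ 4.3094 half-lives.
Fraction remaining = (1/2)^4.3094 ≈ 0.050438.

0.0504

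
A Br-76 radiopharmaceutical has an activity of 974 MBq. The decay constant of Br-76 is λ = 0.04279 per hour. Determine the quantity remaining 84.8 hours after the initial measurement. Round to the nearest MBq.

26 MBq

t½ = ln 2 / λ = 0.69315 / 0.04279 ≈ 16.199 hours.
Number of half-lives: n = 84.8/16.199 ≈ 5.235.
Remaining = 974 × (1/2)^5.235 = 974 × 0.026554 ≈ 25.863 MBq.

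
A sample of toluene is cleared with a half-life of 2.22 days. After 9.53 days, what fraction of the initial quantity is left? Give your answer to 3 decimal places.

n = 9.53/2.22 ≈ 4.2928 half-lives.
Fraction remaining = (1/2)^4.2928 ≈ 0.05102.

0.051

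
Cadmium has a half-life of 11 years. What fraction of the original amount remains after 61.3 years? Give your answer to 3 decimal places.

n = 61.3/11 ≈ 5.5727 half-lives.
Fraction remaining = (1/2)^5.5727 ≈ 0.021011.

0.021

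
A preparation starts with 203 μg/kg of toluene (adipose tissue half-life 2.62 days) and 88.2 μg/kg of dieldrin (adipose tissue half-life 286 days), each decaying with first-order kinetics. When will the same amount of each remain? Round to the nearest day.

Set 203·(1/2)^(t/2.62) = 88.2·(1/2)^(t/286).
Taking log₂: log₂(203/88.2) = t·(1/2.62 − 1/286).
log₂(2.3016) = 1.2026; 1/2.62 − 1/286 = 0.37818.
t = 1.2026 / 0.37818 ≈ 3.18 days.

3 days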